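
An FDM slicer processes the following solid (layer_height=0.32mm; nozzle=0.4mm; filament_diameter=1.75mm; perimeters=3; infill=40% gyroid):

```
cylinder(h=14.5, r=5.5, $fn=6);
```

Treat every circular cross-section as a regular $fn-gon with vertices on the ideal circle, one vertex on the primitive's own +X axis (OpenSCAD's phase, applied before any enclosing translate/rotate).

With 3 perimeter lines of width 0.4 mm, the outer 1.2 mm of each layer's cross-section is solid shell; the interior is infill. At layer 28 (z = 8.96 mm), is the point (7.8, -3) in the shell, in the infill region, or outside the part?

outside

At z = 8.96 mm: the r=5.5 cylinder gives a regular 6-gon of circumradius 5.5 (constant along its height). Overall, the cross-section is a single solid region. The nearest boundary edge runs (2.75, -4.76)→(5.50, 0.00); distance from the point to it = 3.49 mm. The point is not inside any of the regions above, so it lies outside the cross-section (3.49 mm from the nearest boundary).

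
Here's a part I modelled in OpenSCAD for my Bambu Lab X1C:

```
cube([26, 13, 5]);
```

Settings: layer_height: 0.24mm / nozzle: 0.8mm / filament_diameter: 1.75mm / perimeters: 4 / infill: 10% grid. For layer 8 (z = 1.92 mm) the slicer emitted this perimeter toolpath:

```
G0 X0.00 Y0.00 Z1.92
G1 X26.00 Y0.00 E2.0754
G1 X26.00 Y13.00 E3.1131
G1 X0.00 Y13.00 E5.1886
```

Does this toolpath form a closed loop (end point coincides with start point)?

Start point (G0): (0.00, 0.00). End point (last G1): the path does not return to the start — open.

no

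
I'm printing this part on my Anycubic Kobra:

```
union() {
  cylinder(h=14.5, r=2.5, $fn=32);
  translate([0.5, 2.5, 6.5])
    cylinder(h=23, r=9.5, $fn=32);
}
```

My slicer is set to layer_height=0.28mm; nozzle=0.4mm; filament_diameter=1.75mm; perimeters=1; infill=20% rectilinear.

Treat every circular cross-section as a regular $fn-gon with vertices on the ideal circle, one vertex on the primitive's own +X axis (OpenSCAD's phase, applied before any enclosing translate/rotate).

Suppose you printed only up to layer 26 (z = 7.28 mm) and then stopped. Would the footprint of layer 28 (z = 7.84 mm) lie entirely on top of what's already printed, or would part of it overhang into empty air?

Compare the two slices. At z = 7.28: the cylinder: section is a regular 32-gon, circumradius r=2.5 (area = (32/2)·2.500²·sin(360°/32) = 19.51 mm²); the r=9.5 cylinder at (0.5, 2.5) gives a regular 32-gon of circumradius 9.5 (constant along its height) (area = (32/2)·9.500²·sin(360°/32) = 281.71 mm²); Combining (union): the r=2.5 cylinder lies entirely inside the r=9.5 cylinder at (0.5, 2.5), so the union is just the r=9.5 cylinder at (0.5, 2.5) — area = 281.71 mm². At z = 7.84: the cylinder: section is a regular 32-gon, circumradius r=2.5 (area = (32/2)·2.500²·sin(360°/32) = 19.51 mm²); the cylinder at (0.5, 2.5): section is a regular 32-gon, circumradius r=9.5 (area = (32/2)·9.500²·sin(360°/32) = 281.71 mm²); Taking the union: the r=2.5 cylinder lies entirely inside the r=9.5 cylinder at (0.5, 2.5), so the union is just the r=9.5 cylinder at (0.5, 2.5) — area = 281.71 mm². Checking containment: the cross-section at z = 7.84 is a subset of the cross-section at z = 7.28.

entirely on top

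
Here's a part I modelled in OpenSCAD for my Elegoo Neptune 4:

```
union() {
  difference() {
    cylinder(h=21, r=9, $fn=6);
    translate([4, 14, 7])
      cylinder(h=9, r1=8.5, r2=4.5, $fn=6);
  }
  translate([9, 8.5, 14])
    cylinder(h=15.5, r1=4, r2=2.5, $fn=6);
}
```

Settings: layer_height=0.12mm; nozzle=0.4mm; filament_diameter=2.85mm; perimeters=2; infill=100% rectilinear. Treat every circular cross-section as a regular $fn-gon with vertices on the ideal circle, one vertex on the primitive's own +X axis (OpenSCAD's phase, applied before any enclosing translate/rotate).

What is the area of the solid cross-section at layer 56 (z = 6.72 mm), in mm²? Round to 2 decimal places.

At z = 6.72 mm: the r=9 cylinder gives a regular 6-gon of circumradius 9 (constant along its height) (area = (6/2)·9.000²·sin(360°/6) = 210.44 mm²); the cone at (4, 14) is absent (z outside [7, 16]); Taking the first minus the rest: none of the subtracted shapes is present at this height, so the r=9 cylinder is unchanged — area = 210.44 mm²; the cone at (9, 8.5) does not reach this height (z outside [14, 29.5]); Combining (union): only that combined region is present, so the union is just that shape — area = 210.44 mm². Overall, the cross-section is a single solid region. Net area = 210.44 mm².

210.44 mm²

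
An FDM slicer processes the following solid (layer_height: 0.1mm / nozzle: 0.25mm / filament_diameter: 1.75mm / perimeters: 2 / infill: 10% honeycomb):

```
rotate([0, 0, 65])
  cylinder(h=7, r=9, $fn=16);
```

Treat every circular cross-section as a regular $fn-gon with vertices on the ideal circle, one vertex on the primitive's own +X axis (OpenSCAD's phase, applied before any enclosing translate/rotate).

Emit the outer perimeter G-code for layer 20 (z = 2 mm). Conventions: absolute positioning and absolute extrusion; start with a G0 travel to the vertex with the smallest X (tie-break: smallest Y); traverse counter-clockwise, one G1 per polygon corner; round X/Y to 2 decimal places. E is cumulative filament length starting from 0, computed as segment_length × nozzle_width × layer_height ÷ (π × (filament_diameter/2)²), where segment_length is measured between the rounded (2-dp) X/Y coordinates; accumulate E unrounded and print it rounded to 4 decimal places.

G0 X-8.99 Y0.39 Z2.00
G1 X-8.46 Y-3.08 E0.0365
G1 X-6.64 Y-6.08 E0.0730
G1 X-3.80 Y-8.16 E0.1095
G1 X-0.39 Y-8.99 E0.1460
G1 X3.08 Y-8.46 E0.1825
G1 X6.08 Y-6.64 E0.2190
G1 X8.16 Y-3.80 E0.2556
G1 X8.99 Y-0.39 E0.2920
G1 X8.46 Y3.08 E0.3285
G1 X6.64 Y6.08 E0.3650
G1 X3.80 Y8.16 E0.4016
G1 X0.39 Y8.99 E0.4381
G1 X-3.08 Y8.46 E0.4745
G1 X-6.08 Y6.64 E0.5110
G1 X-8.16 Y3.80 E0.5476
G1 X-8.99 Y0.39 E0.5841

At z = 2 mm: the cylinder: section is a regular 16-gon, circumradius r=9; (whole slice rotated 65° about Z — lengths, areas and connectivity unchanged). The outline is a single polygon with 16 vertices. Extrusion per mm of travel: 0.25 × 0.1 / (π × 0.875²) = 0.010394. Accumulating E over each segment gives final E = 0.5841.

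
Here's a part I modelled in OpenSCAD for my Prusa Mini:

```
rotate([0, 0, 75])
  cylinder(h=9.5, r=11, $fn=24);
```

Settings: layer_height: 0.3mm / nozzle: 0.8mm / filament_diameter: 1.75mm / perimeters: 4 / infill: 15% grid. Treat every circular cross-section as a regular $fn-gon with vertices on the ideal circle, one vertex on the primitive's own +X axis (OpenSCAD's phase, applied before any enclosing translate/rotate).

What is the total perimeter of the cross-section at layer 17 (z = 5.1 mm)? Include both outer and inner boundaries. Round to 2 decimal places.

At z = 5.1 mm: the r=11 cylinder gives a regular 24-gon of circumradius 11 (constant along its height) (perimeter = 2·24·11.000·sin(180°/24) = 68.92 mm); (rotated 75° about Z; rotation is an isometry so areas/perimeters/island counts are preserved). Overall, the cross-section is a single solid region. Total boundary length (outer) = 68.92 mm.

68.92 mm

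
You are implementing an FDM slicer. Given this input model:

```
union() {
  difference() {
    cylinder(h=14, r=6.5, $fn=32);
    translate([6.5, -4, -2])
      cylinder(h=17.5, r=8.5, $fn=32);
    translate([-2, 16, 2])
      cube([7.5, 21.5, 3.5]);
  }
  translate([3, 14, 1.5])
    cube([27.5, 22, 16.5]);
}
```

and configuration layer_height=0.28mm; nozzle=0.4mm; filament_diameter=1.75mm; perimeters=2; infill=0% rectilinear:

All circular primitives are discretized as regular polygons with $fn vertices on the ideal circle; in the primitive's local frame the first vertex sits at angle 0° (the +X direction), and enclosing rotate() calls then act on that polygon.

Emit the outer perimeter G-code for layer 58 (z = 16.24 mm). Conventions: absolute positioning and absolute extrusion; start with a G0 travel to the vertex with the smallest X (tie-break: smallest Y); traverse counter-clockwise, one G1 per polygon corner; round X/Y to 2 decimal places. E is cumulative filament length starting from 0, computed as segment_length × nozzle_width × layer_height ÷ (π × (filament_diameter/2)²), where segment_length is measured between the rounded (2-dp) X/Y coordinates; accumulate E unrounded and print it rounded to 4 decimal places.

G0 X3.00 Y14.00 Z16.24
G1 X30.50 Y14.00 E1.2805
G1 X30.50 Y36.00 E2.3049
G1 X3.00 Y36.00 E3.5854
G1 X3.00 Y14.00 E4.6099

At z = 16.24 mm: the cylinder is not intersected at this z (z outside [0, 14]); the cylinder at (6.5, -4) is not intersected at this z (z outside [-2, 15.5]); the cube at (-2, 16) is not intersected at this z (z outside [2, 5.5]); Taking the first minus the rest: the first operand is absent here, so nothing remains; the cube at (3, 14) (footprint 27.5×22) is included at this height; Merging all regions: only the 27.5×22 cube at (3, 14) is present, so the union is just that shape — 1 connected region. The outline is a single polygon with 4 vertices. Extrusion per mm of travel: 0.4 × 0.28 / (π × 0.875²) = 0.046564. Accumulating E over each segment gives final E = 4.6099.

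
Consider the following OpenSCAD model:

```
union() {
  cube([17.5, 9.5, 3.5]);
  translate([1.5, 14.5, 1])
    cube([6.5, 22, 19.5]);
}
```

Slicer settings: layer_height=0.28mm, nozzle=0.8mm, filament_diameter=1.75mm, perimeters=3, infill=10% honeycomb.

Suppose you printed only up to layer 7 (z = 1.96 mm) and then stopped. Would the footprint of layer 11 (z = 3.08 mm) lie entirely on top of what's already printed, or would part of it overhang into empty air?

Compare the two slices. At z = 1.96: the 17.5×9.5 cube contributes its full rectangle (area 166.25 mm²); the cube at (1.5, 14.5) (footprint 6.5×22) is included at this height (area 143.00 mm²); Combining (union): the 2 present regions are separate (no shared area or edge), so areas and boundary lengths simply add and each stays a separate island — area = 309.25 mm². At z = 3.08: the 17.5×9.5 cube contributes its full rectangle (area 166.25 mm²); the cube at (1.5, 14.5) is present — its section is the full 6.5×22 rectangle (area 143.00 mm²); Combining (union): the 2 present regions are separate (no shared area or edge), so areas and boundary lengths simply add and each stays a separate island — area = 309.25 mm². Checking containment: the cross-section at z = 3.08 is a subset of the cross-section at z = 1.96.

entirely on top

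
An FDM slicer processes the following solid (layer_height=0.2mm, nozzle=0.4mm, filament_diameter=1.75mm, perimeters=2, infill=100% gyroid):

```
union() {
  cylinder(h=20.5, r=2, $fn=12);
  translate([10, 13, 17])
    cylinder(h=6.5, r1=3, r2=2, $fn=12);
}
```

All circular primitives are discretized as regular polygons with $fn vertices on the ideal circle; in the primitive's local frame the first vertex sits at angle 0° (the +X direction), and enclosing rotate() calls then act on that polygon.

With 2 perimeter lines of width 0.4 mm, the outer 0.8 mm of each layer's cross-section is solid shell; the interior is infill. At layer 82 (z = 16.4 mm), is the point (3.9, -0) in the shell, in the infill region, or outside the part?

outside

At z = 16.4 mm: the r=2 cylinder gives a regular 12-gon of circumradius 2 (constant along its height); the cone at (10, 13) is absent (z outside [17, 23.5]); Merging all regions: only the r=2 cylinder is present, so the union is just that shape — 1 connected region. Overall, the cross-section is a single solid region. The nearest boundary edge runs (2.00, 0.00)→(1.73, 1.00); distance from the point to it = 1.90 mm. The point is not inside any of the regions above, so it lies outside the cross-section (1.90 mm from the nearest boundary).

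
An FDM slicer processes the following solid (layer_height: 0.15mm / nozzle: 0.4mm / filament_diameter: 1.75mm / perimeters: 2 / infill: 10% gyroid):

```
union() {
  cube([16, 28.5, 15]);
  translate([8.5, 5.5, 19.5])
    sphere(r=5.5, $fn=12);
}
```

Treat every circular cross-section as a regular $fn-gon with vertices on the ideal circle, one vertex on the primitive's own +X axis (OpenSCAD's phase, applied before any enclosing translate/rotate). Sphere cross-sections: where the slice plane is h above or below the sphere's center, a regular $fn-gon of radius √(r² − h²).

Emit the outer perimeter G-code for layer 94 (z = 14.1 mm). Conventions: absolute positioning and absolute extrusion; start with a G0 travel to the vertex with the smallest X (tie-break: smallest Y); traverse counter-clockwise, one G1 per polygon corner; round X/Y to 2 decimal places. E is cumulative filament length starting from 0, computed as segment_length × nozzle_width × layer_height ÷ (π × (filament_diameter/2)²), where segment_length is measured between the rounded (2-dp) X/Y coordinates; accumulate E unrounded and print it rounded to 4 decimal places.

G0 X0.00 Y0.00 Z14.10
G1 X16.00 Y0.00 E0.3991
G1 X16.00 Y28.50 E1.1101
G1 X0.00 Y28.50 E1.5092
G1 X0.00 Y0.00 E2.2201

At z = 14.1 mm: the 16×28.5 cube contributes its full rectangle; the r=5.5 sphere at (8.5, 5.5) contributes a regular 12-gon of circumradius √(5.5²−5.4²) = 1.044; Merging all regions: the r=5.5 sphere at (8.5, 5.5) lies entirely inside the 16×28.5 cube, so the union is just the 16×28.5 cube — 1 connected region. The outline is a single polygon with 4 vertices. Extrusion per mm of travel: 0.4 × 0.15 / (π × 0.875²) = 0.024945. Accumulating E over each segment gives final E = 2.2201.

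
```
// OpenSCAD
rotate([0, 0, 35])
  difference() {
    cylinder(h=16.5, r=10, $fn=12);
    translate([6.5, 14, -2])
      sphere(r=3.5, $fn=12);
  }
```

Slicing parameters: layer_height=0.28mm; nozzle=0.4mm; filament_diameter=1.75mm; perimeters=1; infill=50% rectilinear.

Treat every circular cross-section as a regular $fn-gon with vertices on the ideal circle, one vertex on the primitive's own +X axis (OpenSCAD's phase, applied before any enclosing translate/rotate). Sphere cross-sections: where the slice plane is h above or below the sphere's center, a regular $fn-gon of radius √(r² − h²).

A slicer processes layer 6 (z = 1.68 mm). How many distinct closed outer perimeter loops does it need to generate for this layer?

1

At z = 1.68 mm: the cylinder: section is a regular 12-gon, circumradius r=10; the sphere at (6.5, 14) is not intersected at this z (|z−center|=3.680 > r=3.5); After the difference (first − rest): none of the subtracted shapes is present at this height, so the r=10 cylinder is unchanged — 1 connected region; (rotated 35° about Z; rotation is an isometry so areas/perimeters/island counts are preserved). The result has 1 disconnected region.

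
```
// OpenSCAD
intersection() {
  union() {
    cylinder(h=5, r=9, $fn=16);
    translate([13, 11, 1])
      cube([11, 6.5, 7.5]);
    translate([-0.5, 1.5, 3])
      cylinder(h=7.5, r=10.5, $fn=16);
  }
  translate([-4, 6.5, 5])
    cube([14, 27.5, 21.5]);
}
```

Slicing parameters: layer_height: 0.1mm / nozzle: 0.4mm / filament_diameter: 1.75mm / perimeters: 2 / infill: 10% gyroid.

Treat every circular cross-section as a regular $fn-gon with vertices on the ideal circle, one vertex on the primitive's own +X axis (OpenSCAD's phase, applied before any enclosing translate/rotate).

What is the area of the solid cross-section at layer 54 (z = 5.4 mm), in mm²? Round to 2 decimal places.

52.63 mm²

At z = 5.4 mm: the cylinder does not reach this height (z outside [0, 5]); the cube at (13, 11) (footprint 11×6.5) is included at this height (area 71.50 mm²); the r=10.5 cylinder at (-0.5, 1.5) gives a regular 16-gon of circumradius 10.5 (constant along its height) (area = (16/2)·10.500²·sin(360°/16) = 337.53 mm²); Taking the union: the 2 present regions are separate (no shared area or edge), so areas and boundary lengths simply add and each stays a separate island — area = 409.03 mm²; the cube at (-4, 6.5) is present — its section is the full 14×27.5 rectangle (area 385.00 mm²); Taking the intersection: the 14×27.5 cube at (-4, 6.5) partially overlaps the result so far; clipping to the common part keeps 52.63 mm² — area = 52.63 mm². Overall, the cross-section is a single solid region. Net area = 52.63 mm².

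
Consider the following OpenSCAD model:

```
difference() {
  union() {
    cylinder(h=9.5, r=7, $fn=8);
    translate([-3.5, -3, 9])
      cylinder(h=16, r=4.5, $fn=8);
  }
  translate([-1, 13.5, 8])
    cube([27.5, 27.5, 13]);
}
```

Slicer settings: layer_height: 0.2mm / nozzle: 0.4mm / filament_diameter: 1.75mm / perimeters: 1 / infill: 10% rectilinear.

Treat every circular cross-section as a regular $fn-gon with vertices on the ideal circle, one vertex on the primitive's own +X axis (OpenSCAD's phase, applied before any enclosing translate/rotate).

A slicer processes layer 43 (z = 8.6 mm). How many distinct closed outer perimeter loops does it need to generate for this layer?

1

At z = 8.6 mm: the cylinder: section is a regular 8-gon, circumradius r=7; the cylinder at (-3.5, -3) is not intersected at this z (z outside [9, 25]); Merging all regions: only the r=7 cylinder is present, so the union is just that shape — 1 connected region; the cube at (-1, 13.5) (footprint 27.5×27.5) is included at this height; Taking the first minus the rest: starting from that combined region, the 27.5×27.5 cube at (-1, 13.5) misses the remaining region (no effect) — 1 connected region. The result has 1 disconnected region.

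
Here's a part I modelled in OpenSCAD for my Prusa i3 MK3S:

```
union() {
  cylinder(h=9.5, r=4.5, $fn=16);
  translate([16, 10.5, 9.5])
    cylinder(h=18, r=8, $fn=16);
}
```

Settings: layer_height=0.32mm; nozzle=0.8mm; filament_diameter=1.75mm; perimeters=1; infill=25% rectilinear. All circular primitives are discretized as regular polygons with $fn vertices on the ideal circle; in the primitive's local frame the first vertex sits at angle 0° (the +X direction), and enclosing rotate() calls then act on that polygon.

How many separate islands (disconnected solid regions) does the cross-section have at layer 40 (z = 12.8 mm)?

1

At z = 12.8 mm: the cylinder is absent (z outside [0, 9.5]); the r=8 cylinder at (16, 10.5) gives a regular 16-gon of circumradius 8 (constant along its height); Combining (union): only the r=8 cylinder at (16, 10.5) is present, so the union is just that shape — 1 connected region. Overall, the cross-section is a single solid region. Island count = 1.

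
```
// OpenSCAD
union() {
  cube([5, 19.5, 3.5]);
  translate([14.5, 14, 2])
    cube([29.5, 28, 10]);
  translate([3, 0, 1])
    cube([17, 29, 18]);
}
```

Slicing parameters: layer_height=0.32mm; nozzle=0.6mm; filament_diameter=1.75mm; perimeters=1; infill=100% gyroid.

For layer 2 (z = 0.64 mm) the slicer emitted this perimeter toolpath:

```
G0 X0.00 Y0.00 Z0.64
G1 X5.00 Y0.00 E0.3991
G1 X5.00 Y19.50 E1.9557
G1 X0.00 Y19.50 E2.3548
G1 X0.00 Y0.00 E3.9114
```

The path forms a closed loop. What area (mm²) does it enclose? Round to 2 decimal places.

Apply the shoelace formula to the sequence of (X, Y) vertices; enclosed area = 97.50 mm².

97.50 mm²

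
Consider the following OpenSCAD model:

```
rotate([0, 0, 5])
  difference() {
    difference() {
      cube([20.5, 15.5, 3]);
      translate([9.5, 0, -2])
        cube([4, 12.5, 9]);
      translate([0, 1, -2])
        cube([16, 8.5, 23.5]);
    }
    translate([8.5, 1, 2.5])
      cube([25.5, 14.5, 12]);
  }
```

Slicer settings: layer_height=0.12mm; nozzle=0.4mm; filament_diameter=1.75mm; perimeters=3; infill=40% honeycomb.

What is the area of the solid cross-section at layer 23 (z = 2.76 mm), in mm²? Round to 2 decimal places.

67.50 mm²

At z = 2.76 mm: the cube is present — its section is the full 20.5×15.5 rectangle (area 317.75 mm²); the 4×12.5 cube at (9.5, 0) contributes its full rectangle (area 50.00 mm²); the cube at (0, 1) (footprint 16×8.5) is included at this height (area 136.00 mm²); Taking the first minus the rest: starting from the 20.5×15.5 cube (317.75 mm²), the 4×12.5 cube at (9.5, 0) lies inside it touching the edge (removes its full 50.00 mm²); the 16×8.5 cube at (0, 1) partially overlaps it — only the 102.00 mm² overlap (of its 136.00 mm²) is removed, clipping the outline — area = 165.75 mm²; the cube at (8.5, 1) (footprint 25.5×14.5) is included at this height (area 369.75 mm²); Taking the first minus the rest: starting from that combined region (165.75 mm²), the 25.5×14.5 cube at (8.5, 1) partially overlaps it — only the 98.25 mm² overlap (of its 369.75 mm²) is removed, clipping the outline — area = 67.50 mm²; (whole slice rotated 5° about Z — lengths, areas and connectivity unchanged). Overall, the cross-section has 3 separate islands. Net area = 67.50 mm².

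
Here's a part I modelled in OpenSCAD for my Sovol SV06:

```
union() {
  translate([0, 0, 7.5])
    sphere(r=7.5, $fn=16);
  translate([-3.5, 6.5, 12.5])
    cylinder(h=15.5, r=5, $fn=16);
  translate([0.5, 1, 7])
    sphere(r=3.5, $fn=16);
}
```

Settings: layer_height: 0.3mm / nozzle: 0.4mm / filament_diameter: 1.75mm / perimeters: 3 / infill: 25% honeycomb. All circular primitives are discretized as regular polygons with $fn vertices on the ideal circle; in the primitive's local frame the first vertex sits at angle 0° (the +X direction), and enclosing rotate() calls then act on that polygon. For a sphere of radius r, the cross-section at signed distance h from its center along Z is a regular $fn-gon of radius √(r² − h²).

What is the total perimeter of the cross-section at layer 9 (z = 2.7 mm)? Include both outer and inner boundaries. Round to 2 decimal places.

35.98 mm

At z = 2.7 mm: the r=7.5 sphere slices to a regular 16-gon of circumradius 5.763 (√(r²−h²) with h=4.8 from center) (perimeter = 2·16·5.763·sin(180°/16) = 35.98 mm); the cylinder at (-3.5, 6.5) is absent (z outside [12.5, 28]); the sphere at (0.5, 1) is absent (|z−center|=4.300 > r=3.5); Combining (union): only the r=7.5 sphere is present, so the union is just that shape — boundary = 35.98 mm. Overall, the cross-section is a single solid region. Total boundary length (outer) = 35.98 mm.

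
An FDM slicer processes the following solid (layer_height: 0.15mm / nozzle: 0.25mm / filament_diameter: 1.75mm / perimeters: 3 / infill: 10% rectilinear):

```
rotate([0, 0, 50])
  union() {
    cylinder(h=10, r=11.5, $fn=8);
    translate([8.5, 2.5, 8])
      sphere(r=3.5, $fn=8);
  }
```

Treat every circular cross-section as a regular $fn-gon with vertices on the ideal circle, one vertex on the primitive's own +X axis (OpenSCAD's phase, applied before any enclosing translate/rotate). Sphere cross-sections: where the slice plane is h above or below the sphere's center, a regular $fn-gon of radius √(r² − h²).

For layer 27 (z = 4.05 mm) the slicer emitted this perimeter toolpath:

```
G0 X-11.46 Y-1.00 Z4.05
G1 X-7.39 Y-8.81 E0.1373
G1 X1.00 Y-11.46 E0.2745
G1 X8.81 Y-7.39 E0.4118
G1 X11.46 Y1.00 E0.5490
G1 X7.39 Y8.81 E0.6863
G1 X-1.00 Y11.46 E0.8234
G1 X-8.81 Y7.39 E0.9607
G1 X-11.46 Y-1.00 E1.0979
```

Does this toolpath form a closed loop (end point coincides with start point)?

yes

Start point (G0): (-11.46, -1.00). End point (last G1): the path returns to the start — closed.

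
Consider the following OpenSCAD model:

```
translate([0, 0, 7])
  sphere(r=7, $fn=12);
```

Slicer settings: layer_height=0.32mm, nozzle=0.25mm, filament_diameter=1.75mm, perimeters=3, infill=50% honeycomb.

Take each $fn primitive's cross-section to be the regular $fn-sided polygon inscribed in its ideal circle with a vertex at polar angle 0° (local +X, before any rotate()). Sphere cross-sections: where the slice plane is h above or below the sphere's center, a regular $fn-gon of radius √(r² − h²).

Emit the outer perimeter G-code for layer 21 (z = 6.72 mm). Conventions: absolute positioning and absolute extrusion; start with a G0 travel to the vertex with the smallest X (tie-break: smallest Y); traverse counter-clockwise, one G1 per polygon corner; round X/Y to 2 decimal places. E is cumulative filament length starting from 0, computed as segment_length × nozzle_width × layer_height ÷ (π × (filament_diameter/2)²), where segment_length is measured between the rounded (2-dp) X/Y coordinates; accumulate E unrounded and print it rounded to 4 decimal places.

G0 X-6.99 Y0.00 Z6.72
G1 X-6.06 Y-3.50 E0.1204
G1 X-3.50 Y-6.06 E0.2409
G1 X0.00 Y-6.99 E0.3613
G1 X3.50 Y-6.06 E0.4818
G1 X6.06 Y-3.50 E0.6022
G1 X6.99 Y0.00 E0.7226
G1 X6.06 Y3.50 E0.8431
G1 X3.50 Y6.06 E0.9635
G1 X0.00 Y6.99 E1.0839
G1 X-3.50 Y6.06 E1.2044
G1 X-6.06 Y3.50 E1.3248
G1 X-6.99 Y0.00 E1.4453

At z = 6.72 mm: the sphere: section is a regular 12-gon, circumradius = √(r²−h²) = √(7²−0.28²) = 6.994. The outline is a single polygon with 12 vertices. Extrusion per mm of travel: 0.25 × 0.32 / (π × 0.875²) = 0.033260. Accumulating E over each segment gives final E = 1.4453.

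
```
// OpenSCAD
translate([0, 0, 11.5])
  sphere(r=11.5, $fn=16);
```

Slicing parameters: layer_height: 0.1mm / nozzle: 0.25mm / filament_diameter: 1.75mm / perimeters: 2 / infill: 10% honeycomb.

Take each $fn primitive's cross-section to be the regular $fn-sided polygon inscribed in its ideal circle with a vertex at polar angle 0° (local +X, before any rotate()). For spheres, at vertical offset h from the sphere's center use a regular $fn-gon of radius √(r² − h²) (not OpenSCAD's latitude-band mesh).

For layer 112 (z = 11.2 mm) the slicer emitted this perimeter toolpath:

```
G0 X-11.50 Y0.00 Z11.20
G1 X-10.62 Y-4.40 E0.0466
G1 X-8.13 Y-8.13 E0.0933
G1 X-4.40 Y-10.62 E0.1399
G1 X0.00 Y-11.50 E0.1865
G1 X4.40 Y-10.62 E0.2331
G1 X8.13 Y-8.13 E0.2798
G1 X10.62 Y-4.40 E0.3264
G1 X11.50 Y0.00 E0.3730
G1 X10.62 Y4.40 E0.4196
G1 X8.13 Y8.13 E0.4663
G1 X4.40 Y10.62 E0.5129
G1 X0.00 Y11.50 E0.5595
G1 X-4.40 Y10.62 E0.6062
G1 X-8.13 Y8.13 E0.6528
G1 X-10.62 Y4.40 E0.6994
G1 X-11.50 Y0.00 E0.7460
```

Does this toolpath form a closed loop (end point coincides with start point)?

Start point (G0): (-11.50, 0.00). End point (last G1): the path returns to the start — closed.

yes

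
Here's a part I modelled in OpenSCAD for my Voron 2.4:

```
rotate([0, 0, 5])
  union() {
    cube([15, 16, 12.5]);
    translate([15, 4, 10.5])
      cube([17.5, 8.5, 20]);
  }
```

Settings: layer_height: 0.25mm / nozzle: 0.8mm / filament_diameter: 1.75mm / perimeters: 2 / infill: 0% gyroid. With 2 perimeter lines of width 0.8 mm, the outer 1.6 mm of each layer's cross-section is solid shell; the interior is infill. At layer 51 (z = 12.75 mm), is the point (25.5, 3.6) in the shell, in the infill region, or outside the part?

outside

At z = 12.75 mm: the cube is absent (z outside [0, 12.5]); the 17.5×8.5 cube at (15, 4) contributes its full rectangle; Combining (union): only the 17.5×8.5 cube at (15, 4) is present, so the union is just that shape — 1 connected region; (rotated 5° about Z; rotation is an isometry so areas/perimeters/island counts are preserved). Overall, the cross-section is a single solid region. Undo the 5° rotation: the query point maps to (25.717, 1.364) in the un-rotated model frame. The nearest boundary edge runs (15.00, 4.00)→(32.50, 4.00); distance from the point to it = 2.64 mm. The point is not inside any of the regions above, so it lies outside the cross-section (2.64 mm from the nearest boundary).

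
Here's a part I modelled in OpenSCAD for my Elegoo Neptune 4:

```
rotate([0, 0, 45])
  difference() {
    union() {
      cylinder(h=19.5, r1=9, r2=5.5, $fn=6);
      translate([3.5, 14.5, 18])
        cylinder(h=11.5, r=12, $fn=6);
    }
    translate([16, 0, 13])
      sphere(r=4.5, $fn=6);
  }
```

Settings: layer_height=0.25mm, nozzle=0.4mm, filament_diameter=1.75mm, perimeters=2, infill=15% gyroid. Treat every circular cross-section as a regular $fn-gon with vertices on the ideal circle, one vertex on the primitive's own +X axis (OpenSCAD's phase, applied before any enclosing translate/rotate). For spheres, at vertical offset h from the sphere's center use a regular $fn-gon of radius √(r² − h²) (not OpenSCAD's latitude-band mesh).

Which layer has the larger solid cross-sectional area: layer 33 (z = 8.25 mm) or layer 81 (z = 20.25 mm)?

layer 81 (z = 20.25 mm)

Layer 33 (z = 8.25): the cone: at t=0.423 of its height the radius interpolates to r₁+(r₂−r₁)t = 7.519, giving a regular 6-gon of that circumradius (area = (6/2)·7.519²·sin(360°/6) = 146.89 mm²); the cylinder at (3.5, 14.5) does not reach this height (z outside [18, 29.5]); Merging all regions: only the cone is present, so the union is just that shape — area = 146.89 mm²; the sphere at (16, 0) does not reach this height (|z−center|=4.750 > r=4.5); Taking the first minus the rest: none of the subtracted shapes is present at this height, so the result so far is unchanged — area = 146.89 mm²; (rotated 45° about Z; rotation is an isometry so areas/perimeters/island counts are preserved). So its area = 146.89 mm². Layer 81 (z = 20.25): the cone is absent (z outside [0, 19.5]); the cylinder at (3.5, 14.5): section is a regular 6-gon, circumradius r=12 (area = (6/2)·12.000²·sin(360°/6) = 374.12 mm²); Merging all regions: only the r=12 cylinder at (3.5, 14.5) is present, so the union is just that shape — area = 374.12 mm²; the sphere at (16, 0) is not intersected at this z (|z−center|=7.250 > r=4.5); Subtracting the remaining from the first: none of the subtracted shapes is present at this height, so that combined region is unchanged — area = 374.12 mm²; (whole slice rotated 45° about Z — lengths, areas and connectivity unchanged). So its area = 374.12 mm². Layer 81 is larger (374.12 vs 146.89 mm²).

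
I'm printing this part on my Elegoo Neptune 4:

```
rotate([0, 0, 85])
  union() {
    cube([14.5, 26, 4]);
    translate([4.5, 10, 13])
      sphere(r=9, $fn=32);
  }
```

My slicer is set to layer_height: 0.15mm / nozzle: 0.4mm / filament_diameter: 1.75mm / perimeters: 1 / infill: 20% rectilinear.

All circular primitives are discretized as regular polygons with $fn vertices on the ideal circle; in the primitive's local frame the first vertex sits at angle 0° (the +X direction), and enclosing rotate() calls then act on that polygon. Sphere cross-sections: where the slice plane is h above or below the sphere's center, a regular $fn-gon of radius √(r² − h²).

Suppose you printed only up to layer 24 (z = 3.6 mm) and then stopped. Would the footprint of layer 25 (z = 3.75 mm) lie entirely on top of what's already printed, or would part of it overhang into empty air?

entirely on top

Compare the two slices. At z = 3.6: the 14.5×26 cube contributes its full rectangle (area 377.00 mm²); the sphere at (4.5, 10) does not reach this height (|z−center|=9.400 > r=9); Taking the union: only the 14.5×26 cube is present, so the union is just that shape — area = 377.00 mm²; (rotated 85° about Z; rotation is an isometry so areas/perimeters/island counts are preserved). At z = 3.75: the 14.5×26 cube contributes its full rectangle (area 377.00 mm²); the sphere at (4.5, 10) does not reach this height (|z−center|=9.250 > r=9); Combining (union): only the 14.5×26 cube is present, so the union is just that shape — area = 377.00 mm²; (rotated 85° about Z; rotation is an isometry so areas/perimeters/island counts are preserved). Checking containment: the cross-section at z = 3.75 is a subset of the cross-section at z = 3.6.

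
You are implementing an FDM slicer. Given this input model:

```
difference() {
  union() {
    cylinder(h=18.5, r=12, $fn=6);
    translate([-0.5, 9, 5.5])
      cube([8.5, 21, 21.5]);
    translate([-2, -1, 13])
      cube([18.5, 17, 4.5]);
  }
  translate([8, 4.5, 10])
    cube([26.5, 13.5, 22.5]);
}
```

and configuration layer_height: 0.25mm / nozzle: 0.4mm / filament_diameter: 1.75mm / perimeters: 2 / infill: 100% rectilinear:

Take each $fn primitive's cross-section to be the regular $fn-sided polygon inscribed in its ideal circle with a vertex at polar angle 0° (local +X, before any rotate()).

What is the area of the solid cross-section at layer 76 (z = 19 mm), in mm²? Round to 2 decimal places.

At z = 19 mm: the cylinder does not reach this height (z outside [0, 18.5]); the 8.5×21 cube at (-0.5, 9) contributes its full rectangle (area 178.50 mm²); the cube at (-2, -1) is absent (z outside [13, 17.5]); Taking the union: only the 8.5×21 cube at (-0.5, 9) is present, so the union is just that shape — area = 178.50 mm²; the cube at (8, 4.5) is present — its section is the full 26.5×13.5 rectangle (area 357.75 mm²); After the difference (first − rest): starting from that combined region (178.50 mm²), the 26.5×13.5 cube at (8, 4.5) misses the remaining region (no effect) — area = 178.50 mm². Overall, the cross-section is a single solid region. Net area = 178.50 mm².

178.50 mm²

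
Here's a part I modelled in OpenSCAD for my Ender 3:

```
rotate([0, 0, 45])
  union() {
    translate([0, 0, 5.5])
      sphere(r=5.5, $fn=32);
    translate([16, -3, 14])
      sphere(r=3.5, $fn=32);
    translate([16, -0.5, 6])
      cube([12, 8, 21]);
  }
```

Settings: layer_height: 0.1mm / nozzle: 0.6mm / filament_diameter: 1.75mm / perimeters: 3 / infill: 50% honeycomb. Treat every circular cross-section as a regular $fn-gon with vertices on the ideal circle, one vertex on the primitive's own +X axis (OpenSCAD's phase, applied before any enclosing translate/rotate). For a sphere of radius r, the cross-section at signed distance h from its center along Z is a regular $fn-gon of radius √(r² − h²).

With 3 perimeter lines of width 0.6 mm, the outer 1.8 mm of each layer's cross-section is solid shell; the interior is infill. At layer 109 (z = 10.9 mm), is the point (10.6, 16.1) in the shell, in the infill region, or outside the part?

infill

At z = 10.9 mm: the r=5.5 sphere slices to a regular 32-gon of circumradius 1.044 (√(r²−h²) with h=5.4 from center); the sphere at (16, -3): section is a regular 32-gon, circumradius = √(r²−h²) = √(3.5²−3.1²) = 1.625; the 12×8 cube at (16, -0.5) contributes its full rectangle; Merging all regions: the 3 present regions are separate (no shared area or edge), so areas and boundary lengths simply add and each stays a separate island — 3 connected regions; (rotated 45° about Z; rotation is an isometry so areas/perimeters/island counts are preserved). Overall, the cross-section has 3 separate islands. Undo the 45° rotation: the query point maps to (18.880, 3.889) in the un-rotated model frame. The nearest boundary edge runs (16.00, -0.50)→(16.00, 7.50); distance from the point to it = 2.88 mm. (Shell/infill is judged within the island containing the point — the largest one.) The point is inside the cross-section and 2.88 mm from the nearest boundary — more than the 1.8 mm shell width (3 × 0.6), so it's in the infill interior.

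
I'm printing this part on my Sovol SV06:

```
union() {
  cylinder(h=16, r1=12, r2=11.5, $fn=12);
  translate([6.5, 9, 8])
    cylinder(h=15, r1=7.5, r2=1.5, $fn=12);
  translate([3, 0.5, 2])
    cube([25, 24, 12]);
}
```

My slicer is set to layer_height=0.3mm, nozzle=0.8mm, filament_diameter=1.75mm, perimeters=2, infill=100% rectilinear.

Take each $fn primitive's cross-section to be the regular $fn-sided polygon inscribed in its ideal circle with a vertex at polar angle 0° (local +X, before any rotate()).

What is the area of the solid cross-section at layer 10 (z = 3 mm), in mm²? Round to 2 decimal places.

At z = 3 mm: the cone (r1=12→r2=11.5) has section circumradius 11.906 here — a regular 12-gon (area = (12/2)·11.906²·sin(360°/12) = 425.28 mm²); the cone at (6.5, 9) does not reach this height (z outside [8, 23]); the cube at (3, 0.5) (footprint 25×24) is included at this height (area 600.00 mm²); Merging all regions: the regions partially overlap — summed areas 1025.28 mm² minus the doubly-counted overlap 67.39 mm² gives 957.89 mm² — area = 957.89 mm². Overall, the cross-section is a single solid region. Net area = 957.89 mm².

957.89 mm²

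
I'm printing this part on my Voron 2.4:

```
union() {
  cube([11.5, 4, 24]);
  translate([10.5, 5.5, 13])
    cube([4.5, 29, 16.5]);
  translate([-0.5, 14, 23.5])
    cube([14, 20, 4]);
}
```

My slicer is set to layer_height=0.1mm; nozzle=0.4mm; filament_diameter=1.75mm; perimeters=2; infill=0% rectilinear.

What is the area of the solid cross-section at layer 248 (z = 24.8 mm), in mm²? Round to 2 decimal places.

350.50 mm²

At z = 24.8 mm: the cube does not reach this height (z outside [0, 24]); the 4.5×29 cube at (10.5, 5.5) contributes its full rectangle (area 130.50 mm²); the cube at (-0.5, 14) is present — its section is the full 14×20 rectangle (area 280.00 mm²); Taking the union: the regions partially overlap — summed areas 410.50 mm² minus the doubly-counted overlap 60.00 mm² gives 350.50 mm² — area = 350.50 mm². Overall, the cross-section is a single solid region. Net area = 350.50 mm².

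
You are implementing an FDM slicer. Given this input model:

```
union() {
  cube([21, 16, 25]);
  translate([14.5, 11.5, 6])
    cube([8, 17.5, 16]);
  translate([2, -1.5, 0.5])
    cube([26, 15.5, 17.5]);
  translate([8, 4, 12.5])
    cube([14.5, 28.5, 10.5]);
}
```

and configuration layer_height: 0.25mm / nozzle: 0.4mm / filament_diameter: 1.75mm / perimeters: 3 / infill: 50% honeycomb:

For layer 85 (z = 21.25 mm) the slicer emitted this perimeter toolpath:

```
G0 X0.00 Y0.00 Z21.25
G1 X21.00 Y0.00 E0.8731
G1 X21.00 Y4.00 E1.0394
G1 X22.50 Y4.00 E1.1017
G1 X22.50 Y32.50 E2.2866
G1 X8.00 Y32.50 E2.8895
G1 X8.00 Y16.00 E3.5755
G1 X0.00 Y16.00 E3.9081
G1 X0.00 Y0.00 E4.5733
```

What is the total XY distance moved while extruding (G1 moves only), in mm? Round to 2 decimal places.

Sum the Euclidean lengths of each G1 segment: total = 110.00 mm.

110.00 mm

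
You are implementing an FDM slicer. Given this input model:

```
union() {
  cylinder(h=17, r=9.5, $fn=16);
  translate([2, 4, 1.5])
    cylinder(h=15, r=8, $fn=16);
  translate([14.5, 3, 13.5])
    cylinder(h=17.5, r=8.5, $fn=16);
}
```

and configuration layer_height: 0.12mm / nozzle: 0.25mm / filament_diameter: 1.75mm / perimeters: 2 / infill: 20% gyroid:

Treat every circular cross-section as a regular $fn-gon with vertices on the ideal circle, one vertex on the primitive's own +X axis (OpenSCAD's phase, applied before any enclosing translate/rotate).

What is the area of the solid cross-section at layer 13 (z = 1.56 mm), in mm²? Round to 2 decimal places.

At z = 1.56 mm: the r=9.5 cylinder gives a regular 16-gon of circumradius 9.5 (constant along its height) (area = (16/2)·9.500²·sin(360°/16) = 276.30 mm²); the r=8 cylinder at (2, 4) contributes a regular 16-gon of circumradius 8 (area = (16/2)·8.000²·sin(360°/16) = 195.93 mm²); the cylinder at (14.5, 3) is not intersected at this z (z outside [13.5, 31]); Taking the union: the regions partially overlap — summed areas 472.23 mm² minus the doubly-counted overlap 155.32 mm² gives 316.91 mm² — area = 316.91 mm². Overall, the cross-section is a single solid region. Net area = 316.91 mm².

316.91 mm²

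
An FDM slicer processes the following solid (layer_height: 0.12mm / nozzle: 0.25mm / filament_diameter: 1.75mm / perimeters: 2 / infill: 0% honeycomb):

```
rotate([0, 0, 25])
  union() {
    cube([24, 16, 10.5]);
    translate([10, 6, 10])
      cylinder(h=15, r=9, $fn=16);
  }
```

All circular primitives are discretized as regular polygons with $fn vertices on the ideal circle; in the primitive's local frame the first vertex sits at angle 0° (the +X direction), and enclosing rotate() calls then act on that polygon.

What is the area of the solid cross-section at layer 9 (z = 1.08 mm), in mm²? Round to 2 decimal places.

At z = 1.08 mm: the 24×16 cube contributes its full rectangle (area 384.00 mm²); the cylinder at (10, 6) does not reach this height (z outside [10, 25]); Merging all regions: only the 24×16 cube is present, so the union is just that shape — area = 384.00 mm²; (whole slice rotated 25° about Z — lengths, areas and connectivity unchanged). Overall, the cross-section is a single solid region. Net area = 384.00 mm².

384.00 mm²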